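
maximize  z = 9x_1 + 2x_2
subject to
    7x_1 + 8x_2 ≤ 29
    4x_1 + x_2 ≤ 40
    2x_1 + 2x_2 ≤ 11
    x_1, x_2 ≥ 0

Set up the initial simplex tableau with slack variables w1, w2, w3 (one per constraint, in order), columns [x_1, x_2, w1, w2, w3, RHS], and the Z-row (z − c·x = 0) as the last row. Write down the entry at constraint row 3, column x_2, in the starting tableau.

2

Constraint 3 has coefficient 2 on x_2.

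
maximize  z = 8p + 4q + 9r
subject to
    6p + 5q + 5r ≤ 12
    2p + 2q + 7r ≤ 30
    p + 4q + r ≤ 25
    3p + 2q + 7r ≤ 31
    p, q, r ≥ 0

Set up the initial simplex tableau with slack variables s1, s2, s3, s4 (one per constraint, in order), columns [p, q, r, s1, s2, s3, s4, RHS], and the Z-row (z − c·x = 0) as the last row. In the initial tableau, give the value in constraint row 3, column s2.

Slack s2 belongs to constraint 2; its column is the unit vector e_2, so the entry in row 3 is 0.

0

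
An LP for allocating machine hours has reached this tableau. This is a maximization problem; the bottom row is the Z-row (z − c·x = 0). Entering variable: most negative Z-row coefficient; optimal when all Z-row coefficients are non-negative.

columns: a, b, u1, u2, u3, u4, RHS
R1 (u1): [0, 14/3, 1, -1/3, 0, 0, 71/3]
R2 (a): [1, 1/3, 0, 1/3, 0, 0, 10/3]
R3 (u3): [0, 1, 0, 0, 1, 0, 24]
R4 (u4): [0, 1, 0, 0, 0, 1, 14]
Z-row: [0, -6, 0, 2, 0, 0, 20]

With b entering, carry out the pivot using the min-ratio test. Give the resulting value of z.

Ratio test on column b — row 1: (71/3)/(14/3) = 71/14; row 2: (10/3)/(1/3) = 10; row 3: 24/1 = 24; row 4: 14/1 = 14. Minimum is 71/14 at row 1 (u1 leaves); pivot element 14/3.
Pivot on row 1; the Z-row RHS becomes 20 − (-6)·(71/14) = 353/7.

353/7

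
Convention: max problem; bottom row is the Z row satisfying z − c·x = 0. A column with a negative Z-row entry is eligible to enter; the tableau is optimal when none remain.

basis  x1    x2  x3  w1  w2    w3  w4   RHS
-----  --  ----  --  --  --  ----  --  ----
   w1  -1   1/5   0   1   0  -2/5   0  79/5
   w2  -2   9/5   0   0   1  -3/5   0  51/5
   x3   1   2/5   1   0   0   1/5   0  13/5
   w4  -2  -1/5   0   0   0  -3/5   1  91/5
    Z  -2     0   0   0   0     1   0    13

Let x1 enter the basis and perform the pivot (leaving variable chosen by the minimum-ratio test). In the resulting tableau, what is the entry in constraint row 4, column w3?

Ratio test on column x1 — row 1: entry -1 ≤ 0; row 2: entry -2 ≤ 0; row 3: (13/5)/1 = 13/5; row 4: entry -2 ≤ 0. Minimum is 13/5 at row 3 (x3 leaves); pivot element 1.
Divide row 3 by 1; eliminate column x1 from the other rows.
Row 4 update in column w3: -3/5 − (-2)·(1/5) = -1/5.

-1/5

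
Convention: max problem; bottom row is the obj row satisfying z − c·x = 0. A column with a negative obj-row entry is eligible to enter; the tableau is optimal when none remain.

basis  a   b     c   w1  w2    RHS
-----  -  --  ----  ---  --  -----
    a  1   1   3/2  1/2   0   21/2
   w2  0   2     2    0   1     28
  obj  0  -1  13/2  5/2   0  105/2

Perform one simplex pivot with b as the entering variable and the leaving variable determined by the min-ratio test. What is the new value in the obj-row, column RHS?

63

Ratio test on column b — row 1: (21/2)/1 = 21/2; row 2: 28/2 = 14. Minimum is 21/2 at row 1 (a leaves); pivot element 1.
Divide row 1 by 1; eliminate column b from the other rows.
obj-row update in column RHS: 105/2 − (-1)·(21/2) = 63.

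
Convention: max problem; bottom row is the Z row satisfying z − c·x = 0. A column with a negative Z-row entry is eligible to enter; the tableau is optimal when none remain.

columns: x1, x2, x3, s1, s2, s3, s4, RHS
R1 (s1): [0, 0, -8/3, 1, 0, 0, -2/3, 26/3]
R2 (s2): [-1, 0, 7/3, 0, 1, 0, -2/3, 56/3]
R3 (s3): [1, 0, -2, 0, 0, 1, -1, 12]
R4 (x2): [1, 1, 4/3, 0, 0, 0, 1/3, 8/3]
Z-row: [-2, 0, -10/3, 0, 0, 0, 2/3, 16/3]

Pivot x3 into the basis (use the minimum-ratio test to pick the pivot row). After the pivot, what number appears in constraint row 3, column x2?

Ratio test on column x3 — row 1: entry -8/3 ≤ 0; row 2: (56/3)/(7/3) = 8; row 3: entry -2 ≤ 0; row 4: (8/3)/(4/3) = 2. Minimum is 2 at row 4 (x2 leaves); pivot element 4/3.
Divide row 4 by 4/3; eliminate column x3 from the other rows.
Row 3 update in column x2: 0 − (-2)·(3/4) = 3/2.

3/2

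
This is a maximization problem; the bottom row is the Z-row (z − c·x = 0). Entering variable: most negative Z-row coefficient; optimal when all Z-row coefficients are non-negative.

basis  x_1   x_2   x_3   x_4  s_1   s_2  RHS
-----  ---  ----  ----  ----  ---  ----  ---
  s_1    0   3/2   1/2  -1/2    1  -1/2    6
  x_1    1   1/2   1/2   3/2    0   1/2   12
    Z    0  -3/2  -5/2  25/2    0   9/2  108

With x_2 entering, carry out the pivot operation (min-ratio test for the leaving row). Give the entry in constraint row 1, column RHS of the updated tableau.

4

Ratio test on column x_2 — row 1: 6/(3/2) = 4; row 2: 12/(1/2) = 24. Minimum is 4 at row 1 (s_1 leaves); pivot element 3/2.
Divide row 1 by 3/2; eliminate column x_2 from the other rows.
In the new row 1, the RHS entry is the old entry divided by the pivot: 6/(3/2) = 4.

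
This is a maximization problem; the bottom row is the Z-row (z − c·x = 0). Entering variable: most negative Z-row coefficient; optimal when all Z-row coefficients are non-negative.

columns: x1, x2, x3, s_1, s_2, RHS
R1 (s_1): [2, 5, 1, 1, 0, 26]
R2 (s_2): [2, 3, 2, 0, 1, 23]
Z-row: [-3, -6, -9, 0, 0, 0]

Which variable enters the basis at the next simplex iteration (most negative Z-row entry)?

Negative Z-row entries: x1: -3, x2: -6, x3: -9.
The most negative is -9 in column x3, so x3 enters.

x3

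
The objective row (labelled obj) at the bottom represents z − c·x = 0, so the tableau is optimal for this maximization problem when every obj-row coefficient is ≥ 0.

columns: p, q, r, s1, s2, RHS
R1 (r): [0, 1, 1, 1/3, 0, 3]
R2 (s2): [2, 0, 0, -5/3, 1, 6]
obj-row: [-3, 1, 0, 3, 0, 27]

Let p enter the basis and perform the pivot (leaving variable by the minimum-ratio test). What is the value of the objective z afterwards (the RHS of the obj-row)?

36

Ratio test on column p — row 1: entry 0 ≤ 0; row 2: 6/2 = 3. Minimum is 3 at row 2 (s2 leaves); pivot element 2.
Pivot on row 2; the obj-row RHS becomes 27 − (-3)·3 = 36.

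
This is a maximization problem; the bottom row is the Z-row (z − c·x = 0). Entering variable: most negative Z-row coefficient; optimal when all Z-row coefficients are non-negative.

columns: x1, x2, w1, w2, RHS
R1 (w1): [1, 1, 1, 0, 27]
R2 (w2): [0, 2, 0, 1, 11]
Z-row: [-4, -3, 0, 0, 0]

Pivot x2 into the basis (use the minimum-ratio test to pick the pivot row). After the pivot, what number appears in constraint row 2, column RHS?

Ratio test on column x2 — row 1: 27/1 = 27; row 2: 11/2 = 11/2. Minimum is 11/2 at row 2 (w2 leaves); pivot element 2.
Divide row 2 by 2; eliminate column x2 from the other rows.
In the new row 2, the RHS entry is the old entry divided by the pivot: 11/2 = 11/2.

11/2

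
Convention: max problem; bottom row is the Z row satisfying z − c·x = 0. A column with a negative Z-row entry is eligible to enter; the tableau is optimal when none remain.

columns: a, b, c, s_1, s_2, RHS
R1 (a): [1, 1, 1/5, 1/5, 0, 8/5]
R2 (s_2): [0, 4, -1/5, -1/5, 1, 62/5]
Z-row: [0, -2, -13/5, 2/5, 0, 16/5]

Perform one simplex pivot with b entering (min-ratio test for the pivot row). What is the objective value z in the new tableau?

Ratio test on column b — row 1: (8/5)/1 = 8/5; row 2: (62/5)/4 = 31/10. Minimum is 8/5 at row 1 (a leaves); pivot element 1.
Pivot on row 1; the Z-row RHS becomes 16/5 − (-2)·(8/5) = 32/5.

32/5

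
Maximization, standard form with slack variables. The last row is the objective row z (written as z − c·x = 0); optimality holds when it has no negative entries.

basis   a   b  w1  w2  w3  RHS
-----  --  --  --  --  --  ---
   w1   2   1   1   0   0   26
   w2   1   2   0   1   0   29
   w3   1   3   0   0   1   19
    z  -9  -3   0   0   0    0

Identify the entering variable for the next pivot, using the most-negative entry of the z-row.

Negative z-row entries: a: -9, b: -3.
The most negative is -9 in column a, so a enters.

a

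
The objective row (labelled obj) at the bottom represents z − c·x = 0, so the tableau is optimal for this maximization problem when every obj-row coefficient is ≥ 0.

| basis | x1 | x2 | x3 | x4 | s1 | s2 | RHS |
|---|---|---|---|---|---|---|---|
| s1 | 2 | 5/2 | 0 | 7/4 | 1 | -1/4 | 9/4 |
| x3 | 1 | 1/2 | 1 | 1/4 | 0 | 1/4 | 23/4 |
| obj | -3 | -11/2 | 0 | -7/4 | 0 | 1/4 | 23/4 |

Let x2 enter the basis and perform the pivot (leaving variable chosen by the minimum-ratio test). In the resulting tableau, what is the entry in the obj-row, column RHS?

107/10

Ratio test on column x2 — row 1: (9/4)/(5/2) = 9/10; row 2: (23/4)/(1/2) = 23/2. Minimum is 9/10 at row 1 (s1 leaves); pivot element 5/2.
Divide row 1 by 5/2; eliminate column x2 from the other rows.
obj-row update in column RHS: 23/4 − (-11/2)·(9/10) = 107/10.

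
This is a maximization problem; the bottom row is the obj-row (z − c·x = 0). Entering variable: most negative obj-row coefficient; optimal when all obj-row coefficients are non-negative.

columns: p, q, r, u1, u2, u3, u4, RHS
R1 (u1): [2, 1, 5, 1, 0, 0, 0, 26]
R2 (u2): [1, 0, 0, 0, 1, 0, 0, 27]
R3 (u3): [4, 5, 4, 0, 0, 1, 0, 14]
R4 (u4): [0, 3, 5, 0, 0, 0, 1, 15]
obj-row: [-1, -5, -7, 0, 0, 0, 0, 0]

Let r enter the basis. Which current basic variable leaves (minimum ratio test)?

Column r entries and ratios — u1: 26/5 = 26/5; u2: 0 ≤ 0, skip; u3: 14/4 = 7/2; u4: 15/5 = 3.
Smallest ratio is 3 in the row of u4, so u4 leaves.

u4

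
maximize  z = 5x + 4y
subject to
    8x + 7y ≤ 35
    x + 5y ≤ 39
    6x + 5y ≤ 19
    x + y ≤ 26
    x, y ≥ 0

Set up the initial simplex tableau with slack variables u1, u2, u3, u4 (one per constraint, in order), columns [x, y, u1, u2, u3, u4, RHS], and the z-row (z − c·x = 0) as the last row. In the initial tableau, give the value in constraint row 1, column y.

Constraint 1 has coefficient 7 on y.

7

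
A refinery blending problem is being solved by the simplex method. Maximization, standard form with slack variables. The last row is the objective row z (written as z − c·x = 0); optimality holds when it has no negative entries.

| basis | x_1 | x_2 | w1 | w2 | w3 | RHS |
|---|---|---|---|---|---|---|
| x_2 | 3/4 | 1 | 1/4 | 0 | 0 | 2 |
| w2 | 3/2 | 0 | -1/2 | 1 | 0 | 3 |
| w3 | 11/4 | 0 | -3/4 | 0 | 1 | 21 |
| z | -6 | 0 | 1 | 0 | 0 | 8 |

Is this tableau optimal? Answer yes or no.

The z-row has a negative entry -6 in column x_1, so it is not optimal.

no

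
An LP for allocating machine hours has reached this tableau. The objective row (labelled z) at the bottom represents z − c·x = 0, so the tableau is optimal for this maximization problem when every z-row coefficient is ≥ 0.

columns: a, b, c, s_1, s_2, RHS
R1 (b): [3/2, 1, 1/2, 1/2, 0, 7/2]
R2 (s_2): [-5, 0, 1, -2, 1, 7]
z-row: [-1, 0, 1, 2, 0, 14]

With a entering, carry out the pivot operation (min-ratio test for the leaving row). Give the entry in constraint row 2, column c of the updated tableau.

8/3

Ratio test on column a — row 1: (7/2)/(3/2) = 7/3; row 2: entry -5 ≤ 0. Minimum is 7/3 at row 1 (b leaves); pivot element 3/2.
Divide row 1 by 3/2; eliminate column a from the other rows.
Row 2 update in column c: 1 − (-5)·(1/3) = 8/3.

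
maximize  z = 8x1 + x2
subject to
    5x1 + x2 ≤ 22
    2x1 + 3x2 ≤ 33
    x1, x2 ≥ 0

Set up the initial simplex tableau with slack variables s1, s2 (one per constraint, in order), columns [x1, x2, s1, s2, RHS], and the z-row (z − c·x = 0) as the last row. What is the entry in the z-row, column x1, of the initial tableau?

-8

The z-row carries the negated objective coefficients: the x1 entry is -8.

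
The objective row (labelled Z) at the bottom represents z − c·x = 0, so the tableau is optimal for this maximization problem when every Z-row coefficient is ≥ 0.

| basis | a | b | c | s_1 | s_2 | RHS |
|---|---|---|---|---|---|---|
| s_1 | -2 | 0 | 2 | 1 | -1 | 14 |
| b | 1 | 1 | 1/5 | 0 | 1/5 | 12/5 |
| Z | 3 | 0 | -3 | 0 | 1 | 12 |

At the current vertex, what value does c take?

c is not in the basis, so in the current basic feasible solution c = 0.

0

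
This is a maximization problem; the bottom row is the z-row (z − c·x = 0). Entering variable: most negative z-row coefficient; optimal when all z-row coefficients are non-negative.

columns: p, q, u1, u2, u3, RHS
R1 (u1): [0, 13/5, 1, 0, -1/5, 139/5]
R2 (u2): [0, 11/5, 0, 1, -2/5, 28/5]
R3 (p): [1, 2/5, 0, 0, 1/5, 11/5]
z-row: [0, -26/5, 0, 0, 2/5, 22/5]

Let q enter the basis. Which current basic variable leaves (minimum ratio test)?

u2

Column q entries and ratios — u1: (139/5)/(13/5) = 139/13; u2: (28/5)/(11/5) = 28/11; p: (11/5)/(2/5) = 11/2.
Smallest ratio is 28/11 in the row of u2, so u2 leaves.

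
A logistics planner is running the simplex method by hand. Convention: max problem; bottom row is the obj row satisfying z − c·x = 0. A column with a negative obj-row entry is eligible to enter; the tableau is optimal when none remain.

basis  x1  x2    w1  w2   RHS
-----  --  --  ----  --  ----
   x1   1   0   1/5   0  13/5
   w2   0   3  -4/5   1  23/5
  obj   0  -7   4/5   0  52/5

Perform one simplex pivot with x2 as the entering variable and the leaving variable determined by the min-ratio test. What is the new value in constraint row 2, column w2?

1/3

Ratio test on column x2 — row 1: entry 0 ≤ 0; row 2: (23/5)/3 = 23/15. Minimum is 23/15 at row 2 (w2 leaves); pivot element 3.
Divide row 2 by 3; eliminate column x2 from the other rows.
In the new row 2, the w2 entry is the old entry divided by the pivot: 1/3 = 1/3.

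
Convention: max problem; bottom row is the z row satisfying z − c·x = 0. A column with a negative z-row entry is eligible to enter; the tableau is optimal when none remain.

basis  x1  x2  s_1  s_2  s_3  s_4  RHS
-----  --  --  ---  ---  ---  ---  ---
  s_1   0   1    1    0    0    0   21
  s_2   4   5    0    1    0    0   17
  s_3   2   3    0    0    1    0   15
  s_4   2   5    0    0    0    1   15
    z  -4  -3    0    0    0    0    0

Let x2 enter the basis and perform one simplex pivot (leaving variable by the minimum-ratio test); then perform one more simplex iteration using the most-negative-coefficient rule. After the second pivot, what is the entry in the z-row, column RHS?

Ratio test on column x2 — row 1: 21/1 = 21; row 2: 17/5 = 17/5; row 3: 15/3 = 5; row 4: 15/5 = 3. Minimum is 3 at row 4 (s_4 leaves); pivot element 5.
Divide row 4 by 5; eliminate column x2 from the other rows.
Second iteration: most negative z-row entry is -14/5 in column x1, so x1 enters.
Ratio test on column x1 — row 1: entry -2/5 ≤ 0; row 2: 2/2 = 1; row 3: 6/(4/5) = 15/2; row 4: 3/(2/5) = 15/2. Minimum is 1 at row 2 (s_2 leaves); pivot element 2.
Divide row 2 by 2; eliminate column x1 from the other rows.
After both pivots, the entry at the z-row, column RHS is 59/5.

59/5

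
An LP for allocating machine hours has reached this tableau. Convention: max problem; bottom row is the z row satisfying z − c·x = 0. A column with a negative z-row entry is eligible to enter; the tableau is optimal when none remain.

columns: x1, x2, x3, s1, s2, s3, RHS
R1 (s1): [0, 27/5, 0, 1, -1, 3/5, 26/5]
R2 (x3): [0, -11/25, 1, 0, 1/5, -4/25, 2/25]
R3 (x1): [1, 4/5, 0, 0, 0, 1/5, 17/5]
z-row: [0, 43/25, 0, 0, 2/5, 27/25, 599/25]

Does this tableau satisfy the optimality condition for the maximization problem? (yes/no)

yes

Every z-row coefficient is ≥ 0, so the tableau is optimal.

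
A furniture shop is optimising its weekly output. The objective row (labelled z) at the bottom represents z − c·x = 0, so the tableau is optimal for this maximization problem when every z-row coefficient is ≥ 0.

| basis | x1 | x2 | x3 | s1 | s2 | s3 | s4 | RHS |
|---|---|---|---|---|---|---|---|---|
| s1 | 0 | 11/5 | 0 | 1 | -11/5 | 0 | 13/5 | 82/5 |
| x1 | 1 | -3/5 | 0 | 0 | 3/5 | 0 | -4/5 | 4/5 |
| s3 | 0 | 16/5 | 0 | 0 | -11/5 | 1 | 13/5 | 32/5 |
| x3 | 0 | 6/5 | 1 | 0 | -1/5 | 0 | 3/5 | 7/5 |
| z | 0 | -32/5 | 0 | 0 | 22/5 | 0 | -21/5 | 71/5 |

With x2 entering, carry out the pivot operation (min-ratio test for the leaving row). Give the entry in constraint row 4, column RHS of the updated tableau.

Ratio test on column x2 — row 1: (82/5)/(11/5) = 82/11; row 2: entry -3/5 ≤ 0; row 3: (32/5)/(16/5) = 2; row 4: (7/5)/(6/5) = 7/6. Minimum is 7/6 at row 4 (x3 leaves); pivot element 6/5.
Divide row 4 by 6/5; eliminate column x2 from the other rows.
In the new row 4, the RHS entry is the old entry divided by the pivot: (7/5)/(6/5) = 7/6.

7/6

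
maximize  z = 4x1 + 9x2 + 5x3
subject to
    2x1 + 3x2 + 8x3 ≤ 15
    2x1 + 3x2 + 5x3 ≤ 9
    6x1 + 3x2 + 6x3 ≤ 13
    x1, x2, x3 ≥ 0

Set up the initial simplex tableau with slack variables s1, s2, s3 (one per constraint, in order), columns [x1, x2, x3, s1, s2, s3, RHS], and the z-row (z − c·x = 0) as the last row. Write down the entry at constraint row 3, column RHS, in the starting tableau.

13

The RHS of constraint 3 is b_3 = 13.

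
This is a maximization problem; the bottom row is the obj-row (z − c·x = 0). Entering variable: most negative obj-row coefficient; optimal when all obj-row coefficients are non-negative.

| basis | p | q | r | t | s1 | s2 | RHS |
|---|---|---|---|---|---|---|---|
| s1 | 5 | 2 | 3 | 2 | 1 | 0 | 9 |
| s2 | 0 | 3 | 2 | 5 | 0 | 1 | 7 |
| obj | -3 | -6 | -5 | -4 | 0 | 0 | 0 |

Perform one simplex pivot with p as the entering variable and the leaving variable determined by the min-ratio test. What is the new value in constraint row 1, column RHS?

Ratio test on column p — row 1: 9/5 = 9/5; row 2: entry 0 ≤ 0. Minimum is 9/5 at row 1 (s1 leaves); pivot element 5.
Divide row 1 by 5; eliminate column p from the other rows.
In the new row 1, the RHS entry is the old entry divided by the pivot: 9/5 = 9/5.

9/5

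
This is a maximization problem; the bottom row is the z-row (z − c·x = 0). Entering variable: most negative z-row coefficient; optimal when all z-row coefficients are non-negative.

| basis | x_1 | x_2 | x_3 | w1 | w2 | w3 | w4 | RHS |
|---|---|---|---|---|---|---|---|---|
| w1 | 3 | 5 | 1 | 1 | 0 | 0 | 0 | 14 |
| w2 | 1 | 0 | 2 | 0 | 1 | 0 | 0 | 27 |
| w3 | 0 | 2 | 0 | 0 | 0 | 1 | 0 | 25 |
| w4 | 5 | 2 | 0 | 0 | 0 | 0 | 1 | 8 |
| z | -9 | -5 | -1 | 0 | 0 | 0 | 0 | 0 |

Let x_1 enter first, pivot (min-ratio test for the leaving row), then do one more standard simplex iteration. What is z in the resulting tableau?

Ratio test on column x_1 — row 1: 14/3 = 14/3; row 2: 27/1 = 27; row 3: entry 0 ≤ 0; row 4: 8/5 = 8/5. Minimum is 8/5 at row 4 (w4 leaves); pivot element 5.
Pivot on row 4; the z-row RHS becomes 0 − (-9)·(8/5) = 72/5.
Next entering variable (most negative z-row entry -7/5): x_2.
Ratio test on column x_2 — row 1: (46/5)/(19/5) = 46/19; row 2: entry -2/5 ≤ 0; row 3: 25/2 = 25/2; row 4: (8/5)/(2/5) = 4. Minimum is 46/19 at row 1 (w1 leaves); pivot element 19/5.
After the second pivot the z-row RHS is 72/5 − (-7/5)·(46/19) = 338/19.

338/19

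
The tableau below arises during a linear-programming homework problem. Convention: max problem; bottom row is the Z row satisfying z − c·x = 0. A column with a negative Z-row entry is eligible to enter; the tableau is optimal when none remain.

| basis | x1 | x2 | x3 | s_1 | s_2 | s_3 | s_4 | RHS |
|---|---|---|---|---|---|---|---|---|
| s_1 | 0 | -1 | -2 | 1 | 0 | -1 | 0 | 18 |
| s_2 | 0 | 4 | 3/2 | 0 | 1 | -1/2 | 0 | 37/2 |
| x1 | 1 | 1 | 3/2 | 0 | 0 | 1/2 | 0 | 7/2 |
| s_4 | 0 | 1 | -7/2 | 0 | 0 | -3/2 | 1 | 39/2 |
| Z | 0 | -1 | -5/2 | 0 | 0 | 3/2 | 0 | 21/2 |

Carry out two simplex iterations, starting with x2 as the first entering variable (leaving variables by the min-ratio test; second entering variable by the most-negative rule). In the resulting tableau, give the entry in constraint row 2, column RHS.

15

Ratio test on column x2 — row 1: entry -1 ≤ 0; row 2: (37/2)/4 = 37/8; row 3: (7/2)/1 = 7/2; row 4: (39/2)/1 = 39/2. Minimum is 7/2 at row 3 (x1 leaves); pivot element 1.
Divide row 3 by 1; eliminate column x2 from the other rows.
Second iteration: most negative Z-row entry is -1 in column x3, so x3 enters.
Ratio test on column x3 — row 1: entry -1/2 ≤ 0; row 2: entry -9/2 ≤ 0; row 3: (7/2)/(3/2) = 7/3; row 4: entry -5 ≤ 0. Minimum is 7/3 at row 3 (x2 leaves); pivot element 3/2.
Divide row 3 by 3/2; eliminate column x3 from the other rows.
After both pivots, the entry at constraint row 2, column RHS is 15.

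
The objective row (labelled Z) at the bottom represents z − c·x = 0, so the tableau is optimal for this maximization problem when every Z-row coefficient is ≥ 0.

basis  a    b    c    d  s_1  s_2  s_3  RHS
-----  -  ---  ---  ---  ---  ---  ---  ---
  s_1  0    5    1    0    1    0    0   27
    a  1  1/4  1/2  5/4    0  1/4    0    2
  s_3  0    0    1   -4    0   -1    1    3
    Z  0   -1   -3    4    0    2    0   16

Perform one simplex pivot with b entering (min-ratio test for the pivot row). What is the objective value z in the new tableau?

107/5

Ratio test on column b — row 1: 27/5 = 27/5; row 2: 2/(1/4) = 8; row 3: entry 0 ≤ 0. Minimum is 27/5 at row 1 (s_1 leaves); pivot element 5.
Pivot on row 1; the Z-row RHS becomes 16 − (-1)·(27/5) = 107/5.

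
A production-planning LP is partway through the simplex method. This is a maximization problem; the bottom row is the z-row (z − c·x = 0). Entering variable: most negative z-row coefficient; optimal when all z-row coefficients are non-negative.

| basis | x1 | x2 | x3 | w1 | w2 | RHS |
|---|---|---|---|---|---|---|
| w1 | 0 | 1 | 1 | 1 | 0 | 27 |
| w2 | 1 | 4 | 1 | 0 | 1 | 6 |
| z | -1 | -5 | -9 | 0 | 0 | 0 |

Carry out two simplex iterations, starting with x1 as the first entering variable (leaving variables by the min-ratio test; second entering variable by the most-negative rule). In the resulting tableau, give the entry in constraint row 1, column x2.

-3

Ratio test on column x1 — row 1: entry 0 ≤ 0; row 2: 6/1 = 6. Minimum is 6 at row 2 (w2 leaves); pivot element 1.
Divide row 2 by 1; eliminate column x1 from the other rows.
Second iteration: most negative z-row entry is -8 in column x3, so x3 enters.
Ratio test on column x3 — row 1: 27/1 = 27; row 2: 6/1 = 6. Minimum is 6 at row 2 (x1 leaves); pivot element 1.
Divide row 2 by 1; eliminate column x3 from the other rows.
After both pivots, the entry at constraint row 1, column x2 is -3.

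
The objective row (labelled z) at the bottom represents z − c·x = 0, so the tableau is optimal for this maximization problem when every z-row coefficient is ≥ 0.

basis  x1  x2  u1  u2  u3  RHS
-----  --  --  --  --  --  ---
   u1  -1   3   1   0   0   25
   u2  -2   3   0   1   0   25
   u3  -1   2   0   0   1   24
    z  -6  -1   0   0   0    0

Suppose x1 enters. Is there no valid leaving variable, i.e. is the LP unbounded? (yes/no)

Every constraint-row entry in column x1 is ≤ 0, so increasing x1 is unbounded.

yes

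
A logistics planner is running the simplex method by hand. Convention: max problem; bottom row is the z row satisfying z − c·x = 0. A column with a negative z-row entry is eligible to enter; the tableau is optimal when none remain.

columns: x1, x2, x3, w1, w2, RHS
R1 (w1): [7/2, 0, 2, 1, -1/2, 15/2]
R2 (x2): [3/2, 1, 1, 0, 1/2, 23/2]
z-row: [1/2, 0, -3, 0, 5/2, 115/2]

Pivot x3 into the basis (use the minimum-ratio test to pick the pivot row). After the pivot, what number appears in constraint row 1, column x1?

7/4

Ratio test on column x3 — row 1: (15/2)/2 = 15/4; row 2: (23/2)/1 = 23/2. Minimum is 15/4 at row 1 (w1 leaves); pivot element 2.
Divide row 1 by 2; eliminate column x3 from the other rows.
In the new row 1, the x1 entry is the old entry divided by the pivot: (7/2)/2 = 7/4.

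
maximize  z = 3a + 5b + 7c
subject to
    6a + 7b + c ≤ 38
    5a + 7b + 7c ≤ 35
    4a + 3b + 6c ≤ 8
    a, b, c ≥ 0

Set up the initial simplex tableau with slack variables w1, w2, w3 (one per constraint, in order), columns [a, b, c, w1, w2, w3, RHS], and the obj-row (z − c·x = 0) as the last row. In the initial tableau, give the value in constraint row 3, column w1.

0

Slack w1 belongs to constraint 1; its column is the unit vector e_1, so the entry in row 3 is 0.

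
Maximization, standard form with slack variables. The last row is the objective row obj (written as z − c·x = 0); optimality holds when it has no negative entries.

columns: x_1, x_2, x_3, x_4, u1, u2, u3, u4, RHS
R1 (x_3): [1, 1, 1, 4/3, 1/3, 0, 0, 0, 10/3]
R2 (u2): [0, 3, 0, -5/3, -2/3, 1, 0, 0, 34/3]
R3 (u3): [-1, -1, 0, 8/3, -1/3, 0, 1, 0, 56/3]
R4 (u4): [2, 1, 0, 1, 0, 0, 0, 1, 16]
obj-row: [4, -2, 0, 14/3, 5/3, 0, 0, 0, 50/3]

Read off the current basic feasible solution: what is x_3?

10/3

x_3 is basic (row 1); its value is the RHS of that row, 10/3.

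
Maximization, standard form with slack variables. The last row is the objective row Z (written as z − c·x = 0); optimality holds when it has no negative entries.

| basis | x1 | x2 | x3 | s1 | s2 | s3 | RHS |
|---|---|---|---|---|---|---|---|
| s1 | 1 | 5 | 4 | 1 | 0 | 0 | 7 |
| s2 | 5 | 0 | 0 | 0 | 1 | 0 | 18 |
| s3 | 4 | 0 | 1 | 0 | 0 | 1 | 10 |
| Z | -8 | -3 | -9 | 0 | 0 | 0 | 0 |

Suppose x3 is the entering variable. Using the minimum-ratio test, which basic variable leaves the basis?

s1

Column x3 entries and ratios — s1: 7/4 = 7/4; s2: 0 ≤ 0, skip; s3: 10/1 = 10.
Smallest ratio is 7/4 in the row of s1, so s1 leaves.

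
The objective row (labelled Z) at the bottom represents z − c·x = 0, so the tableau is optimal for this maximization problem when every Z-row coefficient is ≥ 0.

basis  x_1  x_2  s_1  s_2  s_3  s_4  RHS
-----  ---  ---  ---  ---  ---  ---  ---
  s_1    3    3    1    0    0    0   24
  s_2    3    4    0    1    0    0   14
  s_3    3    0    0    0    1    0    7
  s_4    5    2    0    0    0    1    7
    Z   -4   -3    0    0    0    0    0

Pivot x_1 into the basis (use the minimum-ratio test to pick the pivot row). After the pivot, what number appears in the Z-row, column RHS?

28/5

Ratio test on column x_1 — row 1: 24/3 = 8; row 2: 14/3 = 14/3; row 3: 7/3 = 7/3; row 4: 7/5 = 7/5. Minimum is 7/5 at row 4 (s_4 leaves); pivot element 5.
Divide row 4 by 5; eliminate column x_1 from the other rows.
Z-row update in column RHS: 0 − (-4)·(7/5) = 28/5.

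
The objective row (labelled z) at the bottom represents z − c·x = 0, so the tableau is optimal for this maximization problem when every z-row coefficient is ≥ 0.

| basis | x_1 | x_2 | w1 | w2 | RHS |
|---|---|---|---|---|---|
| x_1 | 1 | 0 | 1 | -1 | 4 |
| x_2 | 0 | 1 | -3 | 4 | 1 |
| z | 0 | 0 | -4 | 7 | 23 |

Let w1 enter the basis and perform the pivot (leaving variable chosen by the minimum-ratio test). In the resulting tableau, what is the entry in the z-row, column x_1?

Ratio test on column w1 — row 1: 4/1 = 4; row 2: entry -3 ≤ 0. Minimum is 4 at row 1 (x_1 leaves); pivot element 1.
Divide row 1 by 1; eliminate column w1 from the other rows.
z-row update in column x_1: 0 − (-4)·1 = 4.

4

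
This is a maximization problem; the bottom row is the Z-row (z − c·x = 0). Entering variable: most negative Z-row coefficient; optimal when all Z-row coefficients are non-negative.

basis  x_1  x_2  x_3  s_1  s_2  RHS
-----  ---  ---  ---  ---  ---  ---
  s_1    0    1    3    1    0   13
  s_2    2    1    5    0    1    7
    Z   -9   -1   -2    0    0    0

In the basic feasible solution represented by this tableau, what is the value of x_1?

0

x_1 is not in the basis, so in the current basic feasible solution x_1 = 0.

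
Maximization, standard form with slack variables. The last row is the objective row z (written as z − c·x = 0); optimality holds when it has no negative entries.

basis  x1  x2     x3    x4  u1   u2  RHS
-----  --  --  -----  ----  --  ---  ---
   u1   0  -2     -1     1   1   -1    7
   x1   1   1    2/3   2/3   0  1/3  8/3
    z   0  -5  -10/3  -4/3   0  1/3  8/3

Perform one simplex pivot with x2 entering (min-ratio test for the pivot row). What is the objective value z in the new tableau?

Ratio test on column x2 — row 1: entry -2 ≤ 0; row 2: (8/3)/1 = 8/3. Minimum is 8/3 at row 2 (x1 leaves); pivot element 1.
Pivot on row 2; the z-row RHS becomes 8/3 − (-5)·(8/3) = 16.

16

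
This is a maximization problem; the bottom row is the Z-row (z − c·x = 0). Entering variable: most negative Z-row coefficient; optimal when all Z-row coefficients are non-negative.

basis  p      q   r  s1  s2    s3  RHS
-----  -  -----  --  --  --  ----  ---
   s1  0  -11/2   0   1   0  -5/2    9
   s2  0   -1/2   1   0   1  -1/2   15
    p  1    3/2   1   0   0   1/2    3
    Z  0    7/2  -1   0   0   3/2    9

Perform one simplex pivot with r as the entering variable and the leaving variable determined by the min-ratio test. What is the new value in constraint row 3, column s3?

1/2

Ratio test on column r — row 1: entry 0 ≤ 0; row 2: 15/1 = 15; row 3: 3/1 = 3. Minimum is 3 at row 3 (p leaves); pivot element 1.
Divide row 3 by 1; eliminate column r from the other rows.
In the new row 3, the s3 entry is the old entry divided by the pivot: (1/2)/1 = 1/2.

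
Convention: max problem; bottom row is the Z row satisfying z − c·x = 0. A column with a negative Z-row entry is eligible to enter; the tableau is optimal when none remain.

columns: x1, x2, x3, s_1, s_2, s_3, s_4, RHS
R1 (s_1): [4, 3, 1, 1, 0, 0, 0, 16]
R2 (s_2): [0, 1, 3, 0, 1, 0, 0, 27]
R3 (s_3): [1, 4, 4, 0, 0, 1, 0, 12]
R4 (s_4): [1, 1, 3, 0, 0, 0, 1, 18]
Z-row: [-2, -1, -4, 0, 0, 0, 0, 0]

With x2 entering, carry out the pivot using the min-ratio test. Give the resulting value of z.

Ratio test on column x2 — row 1: 16/3 = 16/3; row 2: 27/1 = 27; row 3: 12/4 = 3; row 4: 18/1 = 18. Minimum is 3 at row 3 (s_3 leaves); pivot element 4.
Pivot on row 3; the Z-row RHS becomes 0 − (-1)·3 = 3.

3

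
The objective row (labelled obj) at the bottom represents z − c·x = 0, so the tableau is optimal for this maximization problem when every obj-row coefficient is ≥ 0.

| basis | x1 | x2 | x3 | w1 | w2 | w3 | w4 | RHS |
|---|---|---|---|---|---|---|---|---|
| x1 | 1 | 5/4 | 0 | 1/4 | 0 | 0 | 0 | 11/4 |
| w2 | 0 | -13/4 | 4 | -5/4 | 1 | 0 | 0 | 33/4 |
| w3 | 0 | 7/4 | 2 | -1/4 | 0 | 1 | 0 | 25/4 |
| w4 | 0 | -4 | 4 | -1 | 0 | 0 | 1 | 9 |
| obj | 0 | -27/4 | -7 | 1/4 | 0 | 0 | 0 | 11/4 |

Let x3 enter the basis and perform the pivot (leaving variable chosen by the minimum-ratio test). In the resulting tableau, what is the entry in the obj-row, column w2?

Ratio test on column x3 — row 1: entry 0 ≤ 0; row 2: (33/4)/4 = 33/16; row 3: (25/4)/2 = 25/8; row 4: 9/4 = 9/4. Minimum is 33/16 at row 2 (w2 leaves); pivot element 4.
Divide row 2 by 4; eliminate column x3 from the other rows.
obj-row update in column w2: 0 − (-7)·(1/4) = 7/4.

7/4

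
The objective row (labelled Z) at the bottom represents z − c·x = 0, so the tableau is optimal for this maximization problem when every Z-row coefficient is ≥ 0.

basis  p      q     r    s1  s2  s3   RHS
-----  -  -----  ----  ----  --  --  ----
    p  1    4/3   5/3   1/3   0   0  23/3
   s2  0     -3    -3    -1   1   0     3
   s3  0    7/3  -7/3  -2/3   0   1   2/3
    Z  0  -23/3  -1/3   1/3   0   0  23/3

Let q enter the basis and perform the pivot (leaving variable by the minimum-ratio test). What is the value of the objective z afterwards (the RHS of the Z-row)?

Ratio test on column q — row 1: (23/3)/(4/3) = 23/4; row 2: entry -3 ≤ 0; row 3: (2/3)/(7/3) = 2/7. Minimum is 2/7 at row 3 (s3 leaves); pivot element 7/3.
Pivot on row 3; the Z-row RHS becomes 23/3 − (-23/3)·(2/7) = 69/7.

69/7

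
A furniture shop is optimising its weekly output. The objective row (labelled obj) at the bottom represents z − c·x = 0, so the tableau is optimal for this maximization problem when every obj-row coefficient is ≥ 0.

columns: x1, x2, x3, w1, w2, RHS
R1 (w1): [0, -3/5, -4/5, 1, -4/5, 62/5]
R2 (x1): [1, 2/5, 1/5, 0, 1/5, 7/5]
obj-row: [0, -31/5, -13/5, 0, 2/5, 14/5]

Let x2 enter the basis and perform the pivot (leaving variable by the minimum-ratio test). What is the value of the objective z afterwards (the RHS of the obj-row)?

Ratio test on column x2 — row 1: entry -3/5 ≤ 0; row 2: (7/5)/(2/5) = 7/2. Minimum is 7/2 at row 2 (x1 leaves); pivot element 2/5.
Pivot on row 2; the obj-row RHS becomes 14/5 − (-31/5)·(7/2) = 49/2.

49/2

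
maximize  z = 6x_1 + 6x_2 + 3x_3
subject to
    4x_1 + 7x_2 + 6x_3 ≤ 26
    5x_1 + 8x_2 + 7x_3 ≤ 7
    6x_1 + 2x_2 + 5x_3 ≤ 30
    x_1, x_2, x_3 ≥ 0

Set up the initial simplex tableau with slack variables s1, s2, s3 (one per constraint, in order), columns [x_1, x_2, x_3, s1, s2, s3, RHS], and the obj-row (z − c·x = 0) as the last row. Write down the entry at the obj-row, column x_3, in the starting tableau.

-3

The obj-row carries the negated objective coefficients: the x_3 entry is -3.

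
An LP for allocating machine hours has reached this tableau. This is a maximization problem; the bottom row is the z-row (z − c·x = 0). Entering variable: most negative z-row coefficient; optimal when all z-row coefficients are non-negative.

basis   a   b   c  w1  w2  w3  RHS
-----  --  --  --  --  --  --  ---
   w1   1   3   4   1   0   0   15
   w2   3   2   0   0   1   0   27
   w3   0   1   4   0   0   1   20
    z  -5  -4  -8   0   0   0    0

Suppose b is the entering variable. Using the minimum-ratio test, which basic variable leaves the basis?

Column b entries and ratios — w1: 15/3 = 5; w2: 27/2 = 27/2; w3: 20/1 = 20.
Smallest ratio is 5 in the row of w1, so w1 leaves.

w1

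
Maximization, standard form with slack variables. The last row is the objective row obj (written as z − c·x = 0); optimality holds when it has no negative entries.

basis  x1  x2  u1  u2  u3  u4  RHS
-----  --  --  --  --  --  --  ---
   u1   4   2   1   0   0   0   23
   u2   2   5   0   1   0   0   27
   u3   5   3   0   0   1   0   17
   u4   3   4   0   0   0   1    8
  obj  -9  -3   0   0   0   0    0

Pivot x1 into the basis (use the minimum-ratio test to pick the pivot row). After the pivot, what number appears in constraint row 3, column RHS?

11/3

Ratio test on column x1 — row 1: 23/4 = 23/4; row 2: 27/2 = 27/2; row 3: 17/5 = 17/5; row 4: 8/3 = 8/3. Minimum is 8/3 at row 4 (u4 leaves); pivot element 3.
Divide row 4 by 3; eliminate column x1 from the other rows.
Row 3 update in column RHS: 17 − 5·(8/3) = 11/3.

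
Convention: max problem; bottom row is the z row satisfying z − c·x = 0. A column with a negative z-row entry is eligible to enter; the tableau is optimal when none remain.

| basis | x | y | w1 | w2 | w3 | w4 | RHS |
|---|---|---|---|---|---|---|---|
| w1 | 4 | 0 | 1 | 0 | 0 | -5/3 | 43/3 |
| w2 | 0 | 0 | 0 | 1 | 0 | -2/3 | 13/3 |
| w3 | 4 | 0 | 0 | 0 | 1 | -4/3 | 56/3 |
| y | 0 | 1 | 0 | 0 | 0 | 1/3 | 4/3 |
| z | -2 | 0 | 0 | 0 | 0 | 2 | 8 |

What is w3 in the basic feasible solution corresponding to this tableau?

56/3

w3 is basic (row 3); its value is the RHS of that row, 56/3.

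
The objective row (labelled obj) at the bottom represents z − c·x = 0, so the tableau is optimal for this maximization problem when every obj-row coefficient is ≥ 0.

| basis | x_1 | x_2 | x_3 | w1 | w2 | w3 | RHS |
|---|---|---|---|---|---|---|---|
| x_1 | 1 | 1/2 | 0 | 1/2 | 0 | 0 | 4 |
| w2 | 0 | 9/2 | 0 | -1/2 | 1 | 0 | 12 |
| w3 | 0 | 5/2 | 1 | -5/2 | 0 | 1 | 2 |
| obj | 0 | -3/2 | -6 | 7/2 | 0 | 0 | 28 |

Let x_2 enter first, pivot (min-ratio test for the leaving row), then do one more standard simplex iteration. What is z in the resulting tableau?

Ratio test on column x_2 — row 1: 4/(1/2) = 8; row 2: 12/(9/2) = 8/3; row 3: 2/(5/2) = 4/5. Minimum is 4/5 at row 3 (w3 leaves); pivot element 5/2.
Pivot on row 3; the obj-row RHS becomes 28 − (-3/2)·(4/5) = 146/5.
Next entering variable (most negative obj-row entry -27/5): x_3.
Ratio test on column x_3 — row 1: entry -1/5 ≤ 0; row 2: entry -9/5 ≤ 0; row 3: (4/5)/(2/5) = 2. Minimum is 2 at row 3 (x_2 leaves); pivot element 2/5.
After the second pivot the obj-row RHS is 146/5 − (-27/5)·2 = 40.

40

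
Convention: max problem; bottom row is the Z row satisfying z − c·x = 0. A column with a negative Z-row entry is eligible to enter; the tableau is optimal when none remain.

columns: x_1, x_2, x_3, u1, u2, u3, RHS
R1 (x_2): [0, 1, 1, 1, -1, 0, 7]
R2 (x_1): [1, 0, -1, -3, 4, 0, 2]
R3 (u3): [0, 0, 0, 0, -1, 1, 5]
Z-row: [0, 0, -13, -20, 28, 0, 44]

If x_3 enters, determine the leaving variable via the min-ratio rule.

Column x_3 entries and ratios — x_2: 7/1 = 7; x_1: -1 ≤ 0, skip; u3: 0 ≤ 0, skip.
Smallest ratio is 7 in the row of x_2, so x_2 leaves.

x_2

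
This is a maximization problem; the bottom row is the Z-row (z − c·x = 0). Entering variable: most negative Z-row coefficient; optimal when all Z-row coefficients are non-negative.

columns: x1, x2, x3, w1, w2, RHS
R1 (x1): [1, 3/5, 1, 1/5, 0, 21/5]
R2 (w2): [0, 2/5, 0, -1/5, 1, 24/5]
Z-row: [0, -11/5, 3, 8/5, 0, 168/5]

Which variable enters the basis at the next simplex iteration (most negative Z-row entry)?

Negative Z-row entries: x2: -11/5.
The most negative is -11/5 in column x2, so x2 enters.

x2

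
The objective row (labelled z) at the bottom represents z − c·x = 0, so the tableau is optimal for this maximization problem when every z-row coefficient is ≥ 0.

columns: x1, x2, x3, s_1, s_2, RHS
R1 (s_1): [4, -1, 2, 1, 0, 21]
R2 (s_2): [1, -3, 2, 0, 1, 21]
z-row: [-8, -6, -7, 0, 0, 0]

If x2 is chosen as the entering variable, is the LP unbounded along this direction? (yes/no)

Every constraint-row entry in column x2 is ≤ 0, so increasing x2 is unbounded.

yes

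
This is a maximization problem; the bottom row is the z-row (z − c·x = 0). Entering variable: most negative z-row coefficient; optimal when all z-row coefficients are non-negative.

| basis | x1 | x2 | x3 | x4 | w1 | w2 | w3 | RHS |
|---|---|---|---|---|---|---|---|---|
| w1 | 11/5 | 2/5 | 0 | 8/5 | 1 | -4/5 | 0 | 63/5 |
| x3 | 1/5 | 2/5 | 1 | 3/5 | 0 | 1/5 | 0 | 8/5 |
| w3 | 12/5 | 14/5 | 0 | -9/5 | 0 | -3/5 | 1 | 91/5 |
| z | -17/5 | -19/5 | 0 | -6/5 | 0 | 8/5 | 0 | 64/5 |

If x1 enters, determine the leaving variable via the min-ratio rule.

w1

Column x1 entries and ratios — w1: (63/5)/(11/5) = 63/11; x3: (8/5)/(1/5) = 8; w3: (91/5)/(12/5) = 91/12.
Smallest ratio is 63/11 in the row of w1, so w1 leaves.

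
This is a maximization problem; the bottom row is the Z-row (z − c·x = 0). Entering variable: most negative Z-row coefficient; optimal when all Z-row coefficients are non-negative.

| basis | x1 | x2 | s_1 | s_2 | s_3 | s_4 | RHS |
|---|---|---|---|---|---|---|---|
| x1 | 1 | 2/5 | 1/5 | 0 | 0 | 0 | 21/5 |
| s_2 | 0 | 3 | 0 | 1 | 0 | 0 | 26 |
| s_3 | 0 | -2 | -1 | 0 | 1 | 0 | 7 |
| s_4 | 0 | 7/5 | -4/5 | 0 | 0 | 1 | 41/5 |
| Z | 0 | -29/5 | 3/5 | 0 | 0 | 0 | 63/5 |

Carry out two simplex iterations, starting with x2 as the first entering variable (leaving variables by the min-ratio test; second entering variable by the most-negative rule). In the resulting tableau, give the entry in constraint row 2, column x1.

-4

Ratio test on column x2 — row 1: (21/5)/(2/5) = 21/2; row 2: 26/3 = 26/3; row 3: entry -2 ≤ 0; row 4: (41/5)/(7/5) = 41/7. Minimum is 41/7 at row 4 (s_4 leaves); pivot element 7/5.
Divide row 4 by 7/5; eliminate column x2 from the other rows.
Second iteration: most negative Z-row entry is -19/7 in column s_1, so s_1 enters.
Ratio test on column s_1 — row 1: (13/7)/(3/7) = 13/3; row 2: (59/7)/(12/7) = 59/12; row 3: entry -15/7 ≤ 0; row 4: entry -4/7 ≤ 0. Minimum is 13/3 at row 1 (x1 leaves); pivot element 3/7.
Divide row 1 by 3/7; eliminate column s_1 from the other rows.
After both pivots, the entry at constraint row 2, column x1 is -4.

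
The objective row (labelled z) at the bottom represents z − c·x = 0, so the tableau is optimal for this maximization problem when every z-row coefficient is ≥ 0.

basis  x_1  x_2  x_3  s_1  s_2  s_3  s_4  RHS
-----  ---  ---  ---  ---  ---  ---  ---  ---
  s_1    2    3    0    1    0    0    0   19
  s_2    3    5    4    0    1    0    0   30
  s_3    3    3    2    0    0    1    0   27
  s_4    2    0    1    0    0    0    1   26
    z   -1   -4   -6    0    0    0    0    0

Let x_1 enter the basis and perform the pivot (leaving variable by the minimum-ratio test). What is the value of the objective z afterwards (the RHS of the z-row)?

Ratio test on column x_1 — row 1: 19/2 = 19/2; row 2: 30/3 = 10; row 3: 27/3 = 9; row 4: 26/2 = 13. Minimum is 9 at row 3 (s_3 leaves); pivot element 3.
Pivot on row 3; the z-row RHS becomes 0 − (-1)·9 = 9.

9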